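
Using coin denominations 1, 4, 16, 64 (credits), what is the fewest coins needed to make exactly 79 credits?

79 − 1×64→15 − 3×4→3 − 3×1→0
Total coins = 1 + 3 + 3 = 7

7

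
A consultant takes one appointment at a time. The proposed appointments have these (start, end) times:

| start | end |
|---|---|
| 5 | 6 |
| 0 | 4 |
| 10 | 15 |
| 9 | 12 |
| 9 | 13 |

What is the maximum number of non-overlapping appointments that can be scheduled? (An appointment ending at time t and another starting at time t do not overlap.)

By end time: (0,4), (5,6), (9,12), (9,13), (10,15).
Pick (0,4); next start ≥ 4 → (5,6); next start ≥ 6 → (9,12).
Selected 3 appointments.

3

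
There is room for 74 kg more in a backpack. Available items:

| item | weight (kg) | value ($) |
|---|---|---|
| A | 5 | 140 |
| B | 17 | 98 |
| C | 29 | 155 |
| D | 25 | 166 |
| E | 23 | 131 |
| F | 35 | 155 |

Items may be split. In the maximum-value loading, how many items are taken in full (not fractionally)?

Ratios (sorted): A 28.00, D 6.64, B 5.76, E 5.70, C 5.34, F 4.43
take A (5 @ 140); take D (25 @ 166); take B (17 @ 98); take E (23 @ 131); take 4/29 of C → 21.38. Capacity used 74/74.
4 item(s) taken whole; one partial (take 4/29 of C).

4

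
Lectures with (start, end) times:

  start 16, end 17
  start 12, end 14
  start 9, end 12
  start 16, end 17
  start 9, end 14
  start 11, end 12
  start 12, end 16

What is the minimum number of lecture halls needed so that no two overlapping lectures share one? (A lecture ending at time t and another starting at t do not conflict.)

3

Count concurrent intervals with a sweep; the peak is the room count.
Events (time:±→running): 9:+→1 9:+→2 11:+→3 … peak 3.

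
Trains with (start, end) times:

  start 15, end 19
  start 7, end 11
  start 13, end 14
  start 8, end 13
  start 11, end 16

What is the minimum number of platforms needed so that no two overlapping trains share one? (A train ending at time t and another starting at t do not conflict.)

2

Count concurrent intervals with a sweep; the peak is the room count.
Events (time:±→running): 7:+→1 8:+→2 … peak 2.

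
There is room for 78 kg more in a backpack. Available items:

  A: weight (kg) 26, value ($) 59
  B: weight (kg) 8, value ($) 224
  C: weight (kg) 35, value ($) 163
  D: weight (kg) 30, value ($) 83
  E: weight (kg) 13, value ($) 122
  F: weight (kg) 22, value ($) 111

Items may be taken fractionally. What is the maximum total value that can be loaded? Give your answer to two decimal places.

620.00

Sort by value per unit weight and fill in that order.
Ratios (sorted): B 28.00, E 9.38, F 5.05, C 4.66, D 2.77, A 2.27
take B (8 @ 224); take E (13 @ 122); take F (22 @ 111); take C (35 @ 163). Capacity used 78/78.
Total value = 620.00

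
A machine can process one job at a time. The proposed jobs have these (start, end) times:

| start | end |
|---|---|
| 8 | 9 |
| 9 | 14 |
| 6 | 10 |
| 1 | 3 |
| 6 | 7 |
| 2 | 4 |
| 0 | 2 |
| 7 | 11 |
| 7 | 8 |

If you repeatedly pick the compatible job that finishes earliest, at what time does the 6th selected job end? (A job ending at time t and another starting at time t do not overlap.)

14

Order by finish time; keep every interval that doesn't clash with the previous kept one.
By end time: (0,2), (1,3), (2,4), (6,7), (7,8), (8,9), (6,10), (7,11), (9,14).
Pick (0,2); next start ≥ 2 → (2,4); next start ≥ 4 → (6,7); next start ≥ 7 → (7,8); next start ≥ 8 → (8,9); next start ≥ 9 → (9,14).
Selected: (0,2) (2,4) (6,7) (7,8) (8,9) (9,14)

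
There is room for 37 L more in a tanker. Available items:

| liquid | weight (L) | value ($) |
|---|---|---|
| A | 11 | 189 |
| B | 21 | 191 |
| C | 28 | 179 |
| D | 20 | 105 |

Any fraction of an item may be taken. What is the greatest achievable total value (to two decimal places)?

411.96

Sort by value per unit weight and fill in that order.
Ratios (sorted): A 17.18, B 9.10, C 6.39, D 5.25
take A (11 @ 189); take B (21 @ 191); take 5/28 of C → 31.96. Capacity used 37/37.
Total value = 411.96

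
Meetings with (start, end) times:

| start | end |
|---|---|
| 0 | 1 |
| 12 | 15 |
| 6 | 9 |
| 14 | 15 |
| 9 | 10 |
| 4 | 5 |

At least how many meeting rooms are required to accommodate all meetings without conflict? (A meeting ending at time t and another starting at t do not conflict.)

2

The answer is the maximum number of intervals overlapping at any instant.
starts: [0, 4, 6, 9, 12, 14]
ends:   [1, 5, 9, 10, 15, 15]
s0→1 e1→0 s4→1 e5→0 s6→1 e9→0 s9→1 e10→0 s12→1 s14→2  — peak 2.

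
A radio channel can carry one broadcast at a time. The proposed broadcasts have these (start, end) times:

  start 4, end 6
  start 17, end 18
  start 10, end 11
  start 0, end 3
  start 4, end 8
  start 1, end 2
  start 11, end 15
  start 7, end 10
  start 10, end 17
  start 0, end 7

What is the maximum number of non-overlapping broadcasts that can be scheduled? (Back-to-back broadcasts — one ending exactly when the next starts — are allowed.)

6

Order by finish time; keep every interval that doesn't clash with the previous kept one.
By end time: (1,2), (0,3), (4,6), (0,7), (4,8), (7,10), (10,11), (11,15), (10,17), (17,18).
Pick (1,2); next start ≥ 2 → (4,6); next start ≥ 6 → (7,10); next start ≥ 10 → (10,11); next start ≥ 11 → (11,15); next start ≥ 15 → (17,18).
Selected 6 broadcasts.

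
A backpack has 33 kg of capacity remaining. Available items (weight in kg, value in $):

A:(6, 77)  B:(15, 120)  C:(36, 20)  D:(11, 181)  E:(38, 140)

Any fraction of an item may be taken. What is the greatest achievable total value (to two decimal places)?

Sort by value per unit weight and fill in that order.
Order: D (181/11=16.45) > A (77/6=12.83) > B (120/15=8.00) > E (140/38=3.68) > C (20/36=0.56)
Fill: take D (11 @ 181) → take A (6 @ 77) → take B (15 @ 120) → take 1/38 of E → 3.68; 33/33 used.
Total value = 381.68

381.68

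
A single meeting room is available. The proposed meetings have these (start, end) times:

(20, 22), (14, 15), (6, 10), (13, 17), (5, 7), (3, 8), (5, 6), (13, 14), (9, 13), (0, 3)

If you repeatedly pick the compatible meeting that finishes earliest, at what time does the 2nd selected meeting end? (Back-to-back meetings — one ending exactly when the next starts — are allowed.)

6

Sorted by end: (0,3)  (5,6)  (5,7)  (3,8)  (6,10)  (9,13)  (13,14)  (14,15)  (13,17)  (20,22)
take (0,3); take (5,6); take (6,10); skip (9,13); take (13,14); take (14,15); take (20,22).
Selected: (0,3) (5,6) (6,10) (13,14) (14,15) (20,22)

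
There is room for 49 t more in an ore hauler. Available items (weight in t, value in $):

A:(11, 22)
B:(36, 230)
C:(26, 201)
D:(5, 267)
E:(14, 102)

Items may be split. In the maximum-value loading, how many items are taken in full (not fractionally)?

Greedy by value/weight ratio, highest first.
Ratios (sorted): D 53.40, C 7.73, E 7.29, B 6.39, A 2.00
take D (5 @ 267); take C (26 @ 201); take E (14 @ 102); take 4/36 of B → 25.56. Capacity used 49/49.
3 item(s) taken whole; one partial (take 4/36 of B).

3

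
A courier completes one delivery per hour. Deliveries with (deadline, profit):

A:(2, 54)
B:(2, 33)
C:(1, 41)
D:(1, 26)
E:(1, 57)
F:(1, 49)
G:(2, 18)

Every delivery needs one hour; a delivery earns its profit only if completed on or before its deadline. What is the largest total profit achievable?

111

Profit order: E=57 A=54 F=49 C=41 B=33 D=26 G=18
Assign: E→slot 1, A→slot 2, F skipped, C skipped, B skipped, D skipped, G skipped.
Slots: [1:E] [2:A]
Profit = 57 + 54 = 111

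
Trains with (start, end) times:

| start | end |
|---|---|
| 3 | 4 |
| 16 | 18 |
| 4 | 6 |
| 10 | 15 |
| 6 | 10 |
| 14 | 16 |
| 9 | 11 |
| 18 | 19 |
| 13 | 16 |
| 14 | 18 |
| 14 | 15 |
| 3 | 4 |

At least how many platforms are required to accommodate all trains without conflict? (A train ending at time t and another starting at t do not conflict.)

5

Count concurrent intervals with a sweep; the peak is the room count.
starts: [3, 3, 4, 6, 9, 10, 13, 14, 14, 14, 16, 18]
ends:   [4, 4, 6, 10, 11, 15, 15, 16, 16, 18, 18, 19]
s3→1 s3→2 e4→1 e4→0 s4→1 e6→0 s6→1 s9→2 e10→1 s10→2 e11→1 s13→2 s14→3 s14→4 s14→5  — peak 5.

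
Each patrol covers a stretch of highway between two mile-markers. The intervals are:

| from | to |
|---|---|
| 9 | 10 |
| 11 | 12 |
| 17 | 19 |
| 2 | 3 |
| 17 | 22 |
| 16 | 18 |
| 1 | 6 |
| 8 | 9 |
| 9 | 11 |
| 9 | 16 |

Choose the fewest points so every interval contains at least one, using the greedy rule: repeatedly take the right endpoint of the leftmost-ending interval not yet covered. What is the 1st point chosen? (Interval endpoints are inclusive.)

Sorted: [2,3] [1,6] [8,9] [9,10] [9,11] [11,12] [9,16] [16,18] [17,19] [17,22]
{[2,3],[1,6]} hit by 3; {[8,9],[9,10],[9,11]} hit by 9; {[11,12],[9,16]} hit by 12; {[16,18],[17,19],[17,22]} hit by 18.
Points: 3, 9, 12, 18 (4 total).

3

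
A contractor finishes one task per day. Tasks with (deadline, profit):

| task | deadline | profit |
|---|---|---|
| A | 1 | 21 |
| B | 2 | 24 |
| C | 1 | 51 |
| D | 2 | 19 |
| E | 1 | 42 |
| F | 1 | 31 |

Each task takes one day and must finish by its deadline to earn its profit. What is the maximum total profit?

By profit: C(d1,51), E(d1,42), F(d1,31), B(d2,24), A(d1,21), D(d2,19)
C→slot 1; E skipped; F skipped; B→slot 2; A skipped; D skipped.
Profit = 51 + 24 = 75

75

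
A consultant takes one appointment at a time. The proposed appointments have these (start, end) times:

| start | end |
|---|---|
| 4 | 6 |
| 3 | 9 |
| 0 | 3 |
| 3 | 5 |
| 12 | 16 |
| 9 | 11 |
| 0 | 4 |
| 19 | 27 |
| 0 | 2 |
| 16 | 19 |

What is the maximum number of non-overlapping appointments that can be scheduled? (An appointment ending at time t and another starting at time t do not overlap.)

Order by finish time; keep every interval that doesn't clash with the previous kept one.
By end time: (0,2), (0,3), (0,4), (3,5), (4,6), (3,9), (9,11), (12,16), (16,19), (19,27).
Pick (0,2); next start ≥ 2 → (3,5); next start ≥ 5 → (9,11); next start ≥ 11 → (12,16); next start ≥ 16 → (16,19); next start ≥ 19 → (19,27).
Selected 6 appointments.

6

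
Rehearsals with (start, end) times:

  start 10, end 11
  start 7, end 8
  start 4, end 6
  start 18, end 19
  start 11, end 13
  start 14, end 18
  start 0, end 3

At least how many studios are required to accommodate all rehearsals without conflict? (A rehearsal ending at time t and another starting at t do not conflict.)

1

Count concurrent intervals with a sweep; the peak is the room count.
Events (time:±→running): 0:+→1 … peak 1.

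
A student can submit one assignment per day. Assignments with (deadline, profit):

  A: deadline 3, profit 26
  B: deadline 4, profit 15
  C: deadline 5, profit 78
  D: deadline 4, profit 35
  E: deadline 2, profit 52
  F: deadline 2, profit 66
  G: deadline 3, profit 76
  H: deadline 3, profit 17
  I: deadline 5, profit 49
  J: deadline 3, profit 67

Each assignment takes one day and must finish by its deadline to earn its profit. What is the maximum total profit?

336

Take jobs in profit order; each goes to the latest open slot no later than its deadline.
Profit order: C=78 G=76 J=67 F=66 E=52 I=49 D=35 A=26 H=17 B=15
Assign: C→slot 5, G→slot 3, J→slot 2, F→slot 1, E skipped, I→slot 4, D skipped, A skipped, H skipped, B skipped.
Slots: [1:F] [2:J] [3:G] [4:I] [5:C]
Profit = 66 + 67 + 76 + 49 + 78 = 336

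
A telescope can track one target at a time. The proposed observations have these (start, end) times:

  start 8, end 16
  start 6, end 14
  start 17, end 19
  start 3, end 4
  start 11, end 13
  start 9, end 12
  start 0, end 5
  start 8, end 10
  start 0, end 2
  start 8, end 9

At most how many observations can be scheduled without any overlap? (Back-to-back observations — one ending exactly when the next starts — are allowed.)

5

Greedy by earliest finish: after sorting by end time, pick each interval compatible with the last pick.
By end time: (0,2), (3,4), (0,5), (8,9), (8,10), (9,12), (11,13), (6,14), (8,16), (17,19).
Pick (0,2); next start ≥ 2 → (3,4); next start ≥ 4 → (8,9); next start ≥ 9 → (9,12); next start ≥ 12 → (17,19).
Selected 5 observations.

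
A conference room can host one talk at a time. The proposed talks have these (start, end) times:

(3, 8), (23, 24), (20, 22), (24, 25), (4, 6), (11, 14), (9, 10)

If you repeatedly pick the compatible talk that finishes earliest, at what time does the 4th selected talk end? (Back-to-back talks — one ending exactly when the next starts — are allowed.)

22

Sorted by end: (4,6)  (3,8)  (9,10)  (11,14)  (20,22)  (23,24)  (24,25)
take (4,6); skip (3,8); take (9,10); take (11,14); take (20,22); take (23,24); take (24,25).
Selected: (4,6) (9,10) (11,14) (20,22) (23,24) (24,25)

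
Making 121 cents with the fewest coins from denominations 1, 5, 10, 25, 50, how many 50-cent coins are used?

Use the largest denomination that fits, subtract, and repeat.
121 − 2×50→21 − 2×10→1 − 1×1→0
Count of 50: 2

2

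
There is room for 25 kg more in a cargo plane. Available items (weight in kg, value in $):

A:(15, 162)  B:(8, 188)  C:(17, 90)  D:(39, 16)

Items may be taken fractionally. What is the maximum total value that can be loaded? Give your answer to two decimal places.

Ratios (sorted): B 23.50, A 10.80, C 5.29, D 0.41
take B (8 @ 188); take A (15 @ 162); take 2/17 of C → 10.59. Capacity used 25/25.
Total value = 360.59

360.59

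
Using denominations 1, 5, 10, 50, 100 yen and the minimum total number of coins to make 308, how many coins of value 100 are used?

Use the largest denomination that fits, subtract, and repeat.
308 − 3×100→8 − 1×5→3 − 3×1→0
Count of 100: 3

3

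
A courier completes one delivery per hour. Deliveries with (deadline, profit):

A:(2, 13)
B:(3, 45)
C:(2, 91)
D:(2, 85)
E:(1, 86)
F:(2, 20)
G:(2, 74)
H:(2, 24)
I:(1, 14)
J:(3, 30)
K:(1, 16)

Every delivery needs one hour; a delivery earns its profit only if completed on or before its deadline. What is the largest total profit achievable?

222

Take jobs in profit order; each goes to the latest open slot no later than its deadline.
By profit: C(d2,91), E(d1,86), D(d2,85), G(d2,74), B(d3,45), J(d3,30), H(d2,24), F(d2,20), K(d1,16), I(d1,14), A(d2,13)
C→slot 2; E→slot 1; D skipped; G skipped; B→slot 3; J skipped; H skipped; F skipped; K skipped; I skipped; A skipped.
Profit = 86 + 91 + 45 = 222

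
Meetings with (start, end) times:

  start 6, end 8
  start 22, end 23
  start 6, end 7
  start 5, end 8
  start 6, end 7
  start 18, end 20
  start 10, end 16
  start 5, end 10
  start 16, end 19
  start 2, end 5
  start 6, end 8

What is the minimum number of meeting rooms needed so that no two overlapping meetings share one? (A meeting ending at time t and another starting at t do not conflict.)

The answer is the maximum number of intervals overlapping at any instant.
starts: [2, 5, 5, 6, 6, 6, 6, 10, 16, 18, 22]
ends:   [5, 7, 7, 8, 8, 8, 10, 16, 19, 20, 23]
s2→1 e5→0 s5→1 s5→2 s6→3 s6→4 s6→5 s6→6  — peak 6.

6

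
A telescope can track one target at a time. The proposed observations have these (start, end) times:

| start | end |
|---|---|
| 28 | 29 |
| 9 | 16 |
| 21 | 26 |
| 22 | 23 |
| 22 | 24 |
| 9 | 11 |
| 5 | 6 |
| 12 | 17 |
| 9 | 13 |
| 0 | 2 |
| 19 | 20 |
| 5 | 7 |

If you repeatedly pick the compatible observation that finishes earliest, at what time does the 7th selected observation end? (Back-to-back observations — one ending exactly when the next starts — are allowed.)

29

Greedy by earliest finish: after sorting by end time, pick each interval compatible with the last pick.
By end time: (0,2), (5,6), (5,7), (9,11), (9,13), (9,16), (12,17), (19,20), (22,23), (22,24), (21,26), (28,29).
Pick (0,2); next start ≥ 2 → (5,6); next start ≥ 6 → (9,11); next start ≥ 11 → (12,17); next start ≥ 17 → (19,20); next start ≥ 20 → (22,23); next start ≥ 23 → (28,29).
Selected: (0,2) (5,6) (9,11) (12,17) (19,20) (22,23) (28,29)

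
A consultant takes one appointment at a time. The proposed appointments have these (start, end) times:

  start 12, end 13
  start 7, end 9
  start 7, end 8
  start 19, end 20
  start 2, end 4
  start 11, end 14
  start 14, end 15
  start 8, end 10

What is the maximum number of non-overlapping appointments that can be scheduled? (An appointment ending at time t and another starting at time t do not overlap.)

Sort by end time and greedily take each interval whose start is ≥ the last chosen end.
Sorted by end: (2,4)  (7,8)  (7,9)  (8,10)  (12,13)  (11,14)  (14,15)  (19,20)
take (2,4); take (7,8); take (8,10); take (12,13); take (14,15); take (19,20).
Selected 6 appointments.

6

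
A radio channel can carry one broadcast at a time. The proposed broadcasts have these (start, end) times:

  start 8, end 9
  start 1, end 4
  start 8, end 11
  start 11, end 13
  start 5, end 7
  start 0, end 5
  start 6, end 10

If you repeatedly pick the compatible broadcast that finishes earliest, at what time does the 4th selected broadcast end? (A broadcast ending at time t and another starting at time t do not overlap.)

13

Sorted by end: (1,4)  (0,5)  (5,7)  (8,9)  (6,10)  (8,11)  (11,13)
take (1,4); skip (0,5); take (5,7); take (8,9); take (11,13).
Selected: (1,4) (5,7) (8,9) (11,13)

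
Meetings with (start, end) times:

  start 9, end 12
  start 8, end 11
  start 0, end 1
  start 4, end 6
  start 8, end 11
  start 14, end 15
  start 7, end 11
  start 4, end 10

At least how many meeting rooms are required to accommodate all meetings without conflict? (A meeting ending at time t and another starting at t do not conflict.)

5

The answer is the maximum number of intervals overlapping at any instant.
Events (time:±→running): 0:+→1 1:-→0 4:+→1 4:+→2 6:-→1 7:+→2 8:+→3 8:+→4 9:+→5 … peak 5.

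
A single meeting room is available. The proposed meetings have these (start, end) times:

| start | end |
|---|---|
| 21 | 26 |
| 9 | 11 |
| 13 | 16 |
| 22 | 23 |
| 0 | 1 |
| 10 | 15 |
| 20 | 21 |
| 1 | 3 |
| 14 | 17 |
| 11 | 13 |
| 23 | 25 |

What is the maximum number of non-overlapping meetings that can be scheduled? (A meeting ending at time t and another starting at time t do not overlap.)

Order by finish time; keep every interval that doesn't clash with the previous kept one.
Sorted by end: (0,1)  (1,3)  (9,11)  (11,13)  (10,15)  (13,16)  (14,17)  (20,21)  (22,23)  (23,25)  (21,26)
take (0,1); take (1,3); take (9,11); take (11,13); take (13,16); take (20,21); take (22,23); take (23,25); skip (21,26).
Selected 8 meetings.

8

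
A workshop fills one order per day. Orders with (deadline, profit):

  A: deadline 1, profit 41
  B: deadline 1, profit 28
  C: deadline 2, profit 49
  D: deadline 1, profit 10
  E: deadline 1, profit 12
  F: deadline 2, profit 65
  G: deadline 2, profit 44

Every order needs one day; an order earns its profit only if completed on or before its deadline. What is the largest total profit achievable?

Sort by profit descending; place each in the latest free slot ≤ its deadline.
By profit: F(d2,65), C(d2,49), G(d2,44), A(d1,41), B(d1,28), E(d1,12), D(d1,10)
F→slot 2; C→slot 1; G skipped; A skipped; B skipped; E skipped; D skipped.
Profit = 49 + 65 = 114

114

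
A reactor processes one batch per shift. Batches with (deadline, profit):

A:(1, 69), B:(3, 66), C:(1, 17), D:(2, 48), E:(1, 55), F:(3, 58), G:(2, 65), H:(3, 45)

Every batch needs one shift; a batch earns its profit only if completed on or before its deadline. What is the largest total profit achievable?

Sort by profit descending; place each in the latest free slot ≤ its deadline.
Profit order: A=69 B=66 G=65 F=58 E=55 D=48 H=45 C=17
Assign: A→slot 1, B→slot 3, G→slot 2, F skipped, E skipped, D skipped, H skipped, C skipped.
Slots: [1:A] [2:G] [3:B]
Profit = 69 + 65 + 66 = 200

200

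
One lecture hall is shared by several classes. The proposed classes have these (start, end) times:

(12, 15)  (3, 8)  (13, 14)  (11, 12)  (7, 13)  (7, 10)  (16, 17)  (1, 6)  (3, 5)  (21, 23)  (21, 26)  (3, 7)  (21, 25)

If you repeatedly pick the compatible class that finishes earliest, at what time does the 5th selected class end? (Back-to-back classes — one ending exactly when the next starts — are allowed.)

17

Sorted by end: (3,5)  (1,6)  (3,7)  (3,8)  (7,10)  (11,12)  (7,13)  (13,14)  (12,15)  (16,17)  (21,23)  (21,25)  (21,26)
take (3,5); take (7,10); take (11,12); skip (7,13); take (13,14); take (16,17); take (21,23).
Selected: (3,5) (7,10) (11,12) (13,14) (16,17) (21,23)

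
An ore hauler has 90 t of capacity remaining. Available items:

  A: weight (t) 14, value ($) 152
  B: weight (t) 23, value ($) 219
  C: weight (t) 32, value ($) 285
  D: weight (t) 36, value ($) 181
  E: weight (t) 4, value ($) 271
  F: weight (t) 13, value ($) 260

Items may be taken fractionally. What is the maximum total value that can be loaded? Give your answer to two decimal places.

1207.11

Greedy by value/weight ratio, highest first.
Ratios (sorted): E 67.75, F 20.00, A 10.86, B 9.52, C 8.91, D 5.03
take E (4 @ 271); take F (13 @ 260); take A (14 @ 152); take B (23 @ 219); take C (32 @ 285); take 4/36 of D → 20.11. Capacity used 90/90.
Total value = 1207.11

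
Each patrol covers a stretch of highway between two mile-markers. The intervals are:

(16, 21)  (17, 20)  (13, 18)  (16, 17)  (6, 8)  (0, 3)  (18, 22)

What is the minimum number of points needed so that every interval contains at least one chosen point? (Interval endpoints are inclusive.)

4

By right end: [0,3]  [6,8]  [16,17]  [13,18]  [17,20]  [16,21]  [18,22]
[0,3] uncovered → point at 3; [6,8] uncovered → point at 8; [16,17] uncovered → point at 17; [18,22] uncovered → point at 22.
Points: 3, 8, 17, 22 (4 total).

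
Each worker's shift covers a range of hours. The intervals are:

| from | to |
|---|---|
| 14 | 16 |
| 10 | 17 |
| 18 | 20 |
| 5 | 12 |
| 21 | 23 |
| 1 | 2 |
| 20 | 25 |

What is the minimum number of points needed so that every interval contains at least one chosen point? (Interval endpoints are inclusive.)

Sorted: [1,2] [5,12] [14,16] [10,17] [18,20] [21,23] [20,25]
{[1,2]} hit by 2; {[5,12]} hit by 12; {[14,16],[10,17]} hit by 16; {[18,20]} hit by 20; {[21,23],[20,25]} hit by 23.
Points: 2, 12, 16, 20, 23 (5 total).

5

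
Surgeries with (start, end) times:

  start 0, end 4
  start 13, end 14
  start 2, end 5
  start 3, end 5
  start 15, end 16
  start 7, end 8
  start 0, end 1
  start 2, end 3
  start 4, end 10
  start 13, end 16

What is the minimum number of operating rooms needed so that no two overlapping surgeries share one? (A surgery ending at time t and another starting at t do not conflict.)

3

The answer is the maximum number of intervals overlapping at any instant.
starts: [0, 0, 2, 2, 3, 4, 7, 13, 13, 15]
ends:   [1, 3, 4, 5, 5, 8, 10, 14, 16, 16]
s0→1 s0→2 e1→1 s2→2 s2→3  — peak 3.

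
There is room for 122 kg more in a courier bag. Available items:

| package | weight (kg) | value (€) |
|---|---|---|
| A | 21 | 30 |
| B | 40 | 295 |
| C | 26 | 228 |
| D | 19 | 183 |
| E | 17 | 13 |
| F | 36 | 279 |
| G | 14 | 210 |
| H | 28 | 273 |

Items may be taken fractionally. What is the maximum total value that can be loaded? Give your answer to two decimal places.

1165.25

Ratios (sorted): G 15.00, H 9.75, D 9.63, C 8.77, F 7.75, B 7.38, A 1.43, E 0.76
take G (14 @ 210); take H (28 @ 273); take D (19 @ 183); take C (26 @ 228); take 35/36 of F → 271.25. Capacity used 122/122.
Total value = 1165.25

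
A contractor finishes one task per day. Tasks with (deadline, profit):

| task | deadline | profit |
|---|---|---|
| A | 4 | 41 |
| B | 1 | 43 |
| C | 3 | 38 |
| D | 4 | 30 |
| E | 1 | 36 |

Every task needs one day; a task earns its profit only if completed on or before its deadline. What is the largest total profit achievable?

152

Take jobs in profit order; each goes to the latest open slot no later than its deadline.
By profit: B(d1,43), A(d4,41), C(d3,38), E(d1,36), D(d4,30)
B→slot 1; A→slot 4; C→slot 3; E skipped; D→slot 2.
Profit = 43 + 30 + 38 + 41 = 152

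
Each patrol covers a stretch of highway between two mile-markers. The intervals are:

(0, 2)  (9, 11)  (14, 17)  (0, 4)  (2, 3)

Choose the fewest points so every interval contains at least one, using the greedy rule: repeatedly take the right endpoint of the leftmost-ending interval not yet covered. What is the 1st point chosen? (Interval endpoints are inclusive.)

Sorted: [0,2] [2,3] [0,4] [9,11] [14,17]
{[0,2],[2,3],[0,4]} hit by 2; {[9,11]} hit by 11; {[14,17]} hit by 17.
Points: 2, 11, 17 (3 total).

2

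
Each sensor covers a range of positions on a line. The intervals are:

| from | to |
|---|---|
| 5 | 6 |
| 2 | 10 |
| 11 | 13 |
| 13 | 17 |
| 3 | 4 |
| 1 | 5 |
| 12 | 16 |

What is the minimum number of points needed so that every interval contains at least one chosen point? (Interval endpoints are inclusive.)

Process intervals by earliest right end; each time one isn't hit yet, stab at its right endpoint.
Sorted: [3,4] [1,5] [5,6] [2,10] [11,13] [12,16] [13,17]
{[3,4],[1,5]} hit by 4; {[5,6],[2,10]} hit by 6; {[11,13],[12,16],[13,17]} hit by 13.
Points: 4, 6, 13 (3 total).

3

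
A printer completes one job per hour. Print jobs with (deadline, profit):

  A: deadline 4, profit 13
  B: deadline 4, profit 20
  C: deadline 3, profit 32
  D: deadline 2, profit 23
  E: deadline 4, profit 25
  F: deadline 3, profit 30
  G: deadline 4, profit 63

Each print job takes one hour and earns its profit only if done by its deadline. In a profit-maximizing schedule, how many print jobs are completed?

By profit: G(d4,63), C(d3,32), F(d3,30), E(d4,25), D(d2,23), B(d4,20), A(d4,13)
G→slot 4; C→slot 3; F→slot 2; E→slot 1; D skipped; B skipped; A skipped.
4 of 7 scheduled.

4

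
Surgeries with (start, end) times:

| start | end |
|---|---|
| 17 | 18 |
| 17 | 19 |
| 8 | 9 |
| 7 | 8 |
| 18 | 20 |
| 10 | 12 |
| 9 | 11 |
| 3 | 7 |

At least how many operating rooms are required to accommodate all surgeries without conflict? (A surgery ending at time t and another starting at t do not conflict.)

2

starts: [3, 7, 8, 9, 10, 17, 17, 18]
ends:   [7, 8, 9, 11, 12, 18, 19, 20]
s3→1 e7→0 s7→1 e8→0 s8→1 e9→0 s9→1 s10→2  — peak 2.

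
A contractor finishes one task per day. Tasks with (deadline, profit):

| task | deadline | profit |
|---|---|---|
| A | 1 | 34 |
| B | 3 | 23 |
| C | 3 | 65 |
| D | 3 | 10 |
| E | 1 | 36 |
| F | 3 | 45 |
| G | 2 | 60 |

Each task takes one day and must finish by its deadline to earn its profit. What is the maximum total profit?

170

By profit: C(d3,65), G(d2,60), F(d3,45), E(d1,36), A(d1,34), B(d3,23), D(d3,10)
C→slot 3; G→slot 2; F→slot 1; E skipped; A skipped; B skipped; D skipped.
Profit = 45 + 60 + 65 = 170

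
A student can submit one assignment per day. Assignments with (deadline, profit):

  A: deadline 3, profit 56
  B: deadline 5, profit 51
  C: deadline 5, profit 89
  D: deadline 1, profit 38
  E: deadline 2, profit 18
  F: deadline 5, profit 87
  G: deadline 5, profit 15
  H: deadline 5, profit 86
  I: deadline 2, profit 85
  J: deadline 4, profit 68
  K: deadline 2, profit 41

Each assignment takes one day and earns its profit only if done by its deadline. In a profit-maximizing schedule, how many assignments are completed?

Profit order: C=89 F=87 H=86 I=85 J=68 A=56 B=51 K=41 D=38 E=18 G=15
Assign: C→slot 5, F→slot 4, H→slot 3, I→slot 2, J→slot 1, A skipped, B skipped, K skipped, D skipped, E skipped, G skipped.
Slots: [1:J] [2:I] [3:H] [4:F] [5:C]
5 of 11 scheduled.

5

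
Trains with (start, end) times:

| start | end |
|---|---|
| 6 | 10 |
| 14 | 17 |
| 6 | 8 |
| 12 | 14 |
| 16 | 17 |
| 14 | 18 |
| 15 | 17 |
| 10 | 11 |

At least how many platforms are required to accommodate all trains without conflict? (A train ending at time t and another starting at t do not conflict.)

4

Count concurrent intervals with a sweep; the peak is the room count.
starts: [6, 6, 10, 12, 14, 14, 15, 16]
ends:   [8, 10, 11, 14, 17, 17, 17, 18]
s6→1 s6→2 e8→1 e10→0 s10→1 e11→0 s12→1 e14→0 s14→1 s14→2 s15→3 s16→4  — peak 4.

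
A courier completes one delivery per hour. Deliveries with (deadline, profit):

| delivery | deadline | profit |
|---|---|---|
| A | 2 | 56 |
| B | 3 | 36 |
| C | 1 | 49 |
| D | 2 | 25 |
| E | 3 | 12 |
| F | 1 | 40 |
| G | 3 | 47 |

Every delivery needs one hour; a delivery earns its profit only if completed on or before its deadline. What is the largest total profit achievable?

152

Sort by profit descending; place each in the latest free slot ≤ its deadline.
Profit order: A=56 C=49 G=47 F=40 B=36 D=25 E=12
Assign: A→slot 2, C→slot 1, G→slot 3, F skipped, B skipped, D skipped, E skipped.
Slots: [1:C] [2:A] [3:G]
Profit = 49 + 56 + 47 = 152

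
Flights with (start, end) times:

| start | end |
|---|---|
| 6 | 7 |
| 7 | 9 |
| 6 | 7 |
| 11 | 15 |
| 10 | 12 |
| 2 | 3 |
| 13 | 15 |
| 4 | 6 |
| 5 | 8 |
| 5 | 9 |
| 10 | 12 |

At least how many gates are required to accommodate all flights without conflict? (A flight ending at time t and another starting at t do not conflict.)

4

The answer is the maximum number of intervals overlapping at any instant.
starts: [2, 4, 5, 5, 6, 6, 7, 10, 10, 11, 13]
ends:   [3, 6, 7, 7, 8, 9, 9, 12, 12, 15, 15]
s2→1 e3→0 s4→1 s5→2 s5→3 e6→2 s6→3 s6→4  — peak 4.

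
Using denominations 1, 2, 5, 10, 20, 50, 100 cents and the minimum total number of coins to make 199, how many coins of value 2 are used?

2

Greedy: take as many of the largest coin as possible, then repeat with the remainder.
199 = 1×100 + 1×50 + 2×20 + 1×5 + 2×2
Count of 2: 2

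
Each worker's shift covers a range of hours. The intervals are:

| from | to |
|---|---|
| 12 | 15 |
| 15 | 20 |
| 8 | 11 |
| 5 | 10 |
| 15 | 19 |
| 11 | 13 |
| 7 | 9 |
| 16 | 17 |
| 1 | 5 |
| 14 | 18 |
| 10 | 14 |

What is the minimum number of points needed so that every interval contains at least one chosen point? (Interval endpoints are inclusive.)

Process intervals by earliest right end; each time one isn't hit yet, stab at its right endpoint.
Sorted: [1,5] [7,9] [5,10] [8,11] [11,13] [10,14] [12,15] [16,17] [14,18] [15,19] [15,20]
{[1,5]} hit by 5; {[7,9],[5,10],[8,11]} hit by 9; {[11,13],[10,14],[12,15]} hit by 13; {[16,17],[14,18],[15,19],[15,20]} hit by 17.
Points: 5, 9, 13, 17 (4 total).

4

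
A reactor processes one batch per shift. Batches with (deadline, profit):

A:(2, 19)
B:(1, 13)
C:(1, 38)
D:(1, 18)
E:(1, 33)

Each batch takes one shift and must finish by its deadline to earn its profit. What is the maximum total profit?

Sort by profit descending; place each in the latest free slot ≤ its deadline.
By profit: C(d1,38), E(d1,33), A(d2,19), D(d1,18), B(d1,13)
C→slot 1; E skipped; A→slot 2; D skipped; B skipped.
Profit = 38 + 19 = 57

57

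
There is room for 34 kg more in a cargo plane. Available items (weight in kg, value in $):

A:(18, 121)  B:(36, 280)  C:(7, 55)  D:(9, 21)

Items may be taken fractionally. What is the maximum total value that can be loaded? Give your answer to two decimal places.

Sort by value per unit weight and fill in that order.
Ratios (sorted): C 7.86, B 7.78, A 6.72, D 2.33
take C (7 @ 55); take 27/36 of B → 210.00. Capacity used 34/34.
Total value = 265.00

265.00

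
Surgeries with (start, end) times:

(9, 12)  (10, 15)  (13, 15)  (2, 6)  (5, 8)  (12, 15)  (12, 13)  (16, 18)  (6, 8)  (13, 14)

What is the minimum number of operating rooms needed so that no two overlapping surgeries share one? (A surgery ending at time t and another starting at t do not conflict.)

The answer is the maximum number of intervals overlapping at any instant.
starts: [2, 5, 6, 9, 10, 12, 12, 13, 13, 16]
ends:   [6, 8, 8, 12, 13, 14, 15, 15, 15, 18]
s2→1 s5→2 e6→1 s6→2 e8→1 e8→0 s9→1 s10→2 e12→1 s12→2 s12→3 e13→2 s13→3 s13→4  — peak 4.

4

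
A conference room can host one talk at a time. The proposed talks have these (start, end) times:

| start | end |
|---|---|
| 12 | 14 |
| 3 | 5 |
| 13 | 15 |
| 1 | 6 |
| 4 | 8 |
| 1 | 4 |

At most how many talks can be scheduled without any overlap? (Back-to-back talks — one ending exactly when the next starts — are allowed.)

3

Sorted by end: (1,4)  (3,5)  (1,6)  (4,8)  (12,14)  (13,15)
take (1,4); skip (1,6); take (4,8); take (12,14).
Selected 3 talks.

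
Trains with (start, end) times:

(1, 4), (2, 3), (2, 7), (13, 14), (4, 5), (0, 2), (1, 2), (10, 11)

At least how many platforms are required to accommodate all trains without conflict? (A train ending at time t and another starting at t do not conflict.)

The answer is the maximum number of intervals overlapping at any instant.
Events (time:±→running): 0:+→1 1:+→2 1:+→3 … peak 3.

3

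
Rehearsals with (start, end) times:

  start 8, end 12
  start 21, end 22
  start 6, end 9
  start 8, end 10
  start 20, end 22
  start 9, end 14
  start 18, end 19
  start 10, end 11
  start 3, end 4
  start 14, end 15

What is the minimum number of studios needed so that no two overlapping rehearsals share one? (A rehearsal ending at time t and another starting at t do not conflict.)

The answer is the maximum number of intervals overlapping at any instant.
starts: [3, 6, 8, 8, 9, 10, 14, 18, 20, 21]
ends:   [4, 9, 10, 11, 12, 14, 15, 19, 22, 22]
s3→1 e4→0 s6→1 s8→2 s8→3  — peak 3.

3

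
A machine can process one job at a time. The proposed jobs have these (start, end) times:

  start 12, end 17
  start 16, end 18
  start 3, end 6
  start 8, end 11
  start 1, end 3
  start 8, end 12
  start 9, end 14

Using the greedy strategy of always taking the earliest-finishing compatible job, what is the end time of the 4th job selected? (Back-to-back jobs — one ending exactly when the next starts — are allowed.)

Greedy by earliest finish: after sorting by end time, pick each interval compatible with the last pick.
By end time: (1,3), (3,6), (8,11), (8,12), (9,14), (12,17), (16,18).
Pick (1,3); next start ≥ 3 → (3,6); next start ≥ 6 → (8,11); next start ≥ 11 → (12,17).
Selected: (1,3) (3,6) (8,11) (12,17)

17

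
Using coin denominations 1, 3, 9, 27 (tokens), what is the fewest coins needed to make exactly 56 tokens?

Greedy: take as many of the largest coin as possible, then repeat with the remainder.
56 − 2×27→2 − 2×1→0
Total coins = 2 + 2 = 4

4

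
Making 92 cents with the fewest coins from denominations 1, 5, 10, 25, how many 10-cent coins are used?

92 = 3×25 + 1×10 + 1×5 + 2×1
Count of 10: 1

1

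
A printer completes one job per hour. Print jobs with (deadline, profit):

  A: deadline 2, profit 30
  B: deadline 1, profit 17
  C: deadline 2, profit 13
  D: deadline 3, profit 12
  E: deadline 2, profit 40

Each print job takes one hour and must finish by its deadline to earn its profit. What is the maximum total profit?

Sort by profit descending; place each in the latest free slot ≤ its deadline.
Profit order: E=40 A=30 B=17 C=13 D=12
Assign: E→slot 2, A→slot 1, B skipped, C skipped, D→slot 3.
Slots: [1:A] [2:E] [3:D]
Profit = 30 + 40 + 12 = 82

82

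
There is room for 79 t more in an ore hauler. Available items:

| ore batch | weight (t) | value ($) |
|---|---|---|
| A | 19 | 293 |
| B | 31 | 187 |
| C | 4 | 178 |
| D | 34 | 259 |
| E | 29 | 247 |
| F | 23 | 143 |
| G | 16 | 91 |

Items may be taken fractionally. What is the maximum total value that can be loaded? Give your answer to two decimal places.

Greedy by value/weight ratio, highest first.
Ratios (sorted): C 44.50, A 15.42, E 8.52, D 7.62, F 6.22, B 6.03, G 5.69
take C (4 @ 178); take A (19 @ 293); take E (29 @ 247); take 27/34 of D → 205.68. Capacity used 79/79.
Total value = 923.68

923.68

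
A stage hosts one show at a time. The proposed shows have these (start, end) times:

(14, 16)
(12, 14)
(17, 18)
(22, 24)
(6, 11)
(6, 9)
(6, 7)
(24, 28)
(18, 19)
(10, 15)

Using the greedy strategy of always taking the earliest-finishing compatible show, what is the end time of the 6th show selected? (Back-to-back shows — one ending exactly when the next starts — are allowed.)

Order by finish time; keep every interval that doesn't clash with the previous kept one.
By end time: (6,7), (6,9), (6,11), (12,14), (10,15), (14,16), (17,18), (18,19), (22,24), (24,28).
Pick (6,7); next start ≥ 7 → (12,14); next start ≥ 14 → (14,16); next start ≥ 16 → (17,18); next start ≥ 18 → (18,19); next start ≥ 19 → (22,24); next start ≥ 24 → (24,28).
Selected: (6,7) (12,14) (14,16) (17,18) (18,19) (22,24) (24,28)

24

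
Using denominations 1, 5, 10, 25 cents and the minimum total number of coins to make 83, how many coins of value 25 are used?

Greedy: take as many of the largest coin as possible, then repeat with the remainder.
83 = 3×25 + 1×5 + 3×1
Count of 25: 3

3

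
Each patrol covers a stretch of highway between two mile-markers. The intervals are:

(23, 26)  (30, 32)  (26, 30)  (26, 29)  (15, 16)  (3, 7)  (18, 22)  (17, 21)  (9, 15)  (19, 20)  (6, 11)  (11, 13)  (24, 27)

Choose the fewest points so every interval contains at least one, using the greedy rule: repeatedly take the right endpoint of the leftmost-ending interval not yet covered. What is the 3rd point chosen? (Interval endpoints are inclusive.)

16

By right end: [3,7]  [6,11]  [11,13]  [9,15]  [15,16]  [19,20]  [17,21]  [18,22]  [23,26]  [24,27]  [26,29]  [26,30]  [30,32]
[3,7] uncovered → point at 7; [11,13] uncovered → point at 13; [15,16] uncovered → point at 16; [19,20] uncovered → point at 20; [23,26] uncovered → point at 26; [30,32] uncovered → point at 32.
Points: 7, 13, 16, 20, 26, 32 (6 total).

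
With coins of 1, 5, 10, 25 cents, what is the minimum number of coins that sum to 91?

6

Greedy: take as many of the largest coin as possible, then repeat with the remainder.
91 − 3×25→16 − 1×10→6 − 1×5→1 − 1×1→0
Total coins = 3 + 1 + 1 + 1 = 6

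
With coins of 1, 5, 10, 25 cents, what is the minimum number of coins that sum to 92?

Use the largest denomination that fits, subtract, and repeat.
92 − 3×25→17 − 1×10→7 − 1×5→2 − 2×1→0
Total coins = 3 + 1 + 1 + 2 = 7

7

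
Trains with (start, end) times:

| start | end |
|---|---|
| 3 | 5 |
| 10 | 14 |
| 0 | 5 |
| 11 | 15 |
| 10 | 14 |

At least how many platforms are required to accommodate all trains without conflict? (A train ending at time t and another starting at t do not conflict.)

3

Count concurrent intervals with a sweep; the peak is the room count.
Events (time:±→running): 0:+→1 3:+→2 5:-→1 5:-→0 10:+→1 10:+→2 11:+→3 … peak 3.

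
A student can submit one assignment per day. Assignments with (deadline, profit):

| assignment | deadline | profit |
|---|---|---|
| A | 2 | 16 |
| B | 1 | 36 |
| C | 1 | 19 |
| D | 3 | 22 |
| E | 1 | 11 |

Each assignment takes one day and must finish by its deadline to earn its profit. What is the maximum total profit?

74

Take jobs in profit order; each goes to the latest open slot no later than its deadline.
By profit: B(d1,36), D(d3,22), C(d1,19), A(d2,16), E(d1,11)
B→slot 1; D→slot 3; C skipped; A→slot 2; E skipped.
Profit = 36 + 16 + 22 = 74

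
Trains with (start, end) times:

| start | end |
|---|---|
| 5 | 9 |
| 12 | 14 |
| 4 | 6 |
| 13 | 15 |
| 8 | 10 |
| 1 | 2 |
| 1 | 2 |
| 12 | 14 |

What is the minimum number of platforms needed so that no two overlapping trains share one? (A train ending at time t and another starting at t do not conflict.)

Count concurrent intervals with a sweep; the peak is the room count.
starts: [1, 1, 4, 5, 8, 12, 12, 13]
ends:   [2, 2, 6, 9, 10, 14, 14, 15]
s1→1 s1→2 e2→1 e2→0 s4→1 s5→2 e6→1 s8→2 e9→1 e10→0 s12→1 s12→2 s13→3  — peak 3.

3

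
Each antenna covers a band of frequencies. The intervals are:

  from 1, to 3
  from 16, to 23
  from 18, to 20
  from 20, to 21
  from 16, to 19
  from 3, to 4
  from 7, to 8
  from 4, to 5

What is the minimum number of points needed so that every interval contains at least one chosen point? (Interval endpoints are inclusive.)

5

Process intervals by earliest right end; each time one isn't hit yet, stab at its right endpoint.
Sorted: [1,3] [3,4] [4,5] [7,8] [16,19] [18,20] [20,21] [16,23]
{[1,3],[3,4]} hit by 3; {[4,5]} hit by 5; {[7,8]} hit by 8; {[16,19],[18,20]} hit by 19; {[20,21],[16,23]} hit by 21.
Points: 3, 5, 8, 19, 21 (5 total).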